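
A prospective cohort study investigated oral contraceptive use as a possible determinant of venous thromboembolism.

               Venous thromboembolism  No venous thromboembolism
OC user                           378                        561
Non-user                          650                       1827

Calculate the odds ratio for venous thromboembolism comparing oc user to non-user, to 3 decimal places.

Cells: a = 378, b = 561, c = 650, d = 1827.
OR = (a·d)/(b·c) = (378 × 1827) / (561 × 650) = 690606 / 364650 = 1.89389
The odds of venous thromboembolism are about 1.89 times as high in the oc user group.

1.894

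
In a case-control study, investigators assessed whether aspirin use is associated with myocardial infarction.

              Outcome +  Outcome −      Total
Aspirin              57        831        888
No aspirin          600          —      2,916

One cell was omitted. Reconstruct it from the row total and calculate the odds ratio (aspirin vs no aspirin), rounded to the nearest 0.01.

0.26

The missing cell is in the unexposed row: 2916 − 600 = 2316.
So a = 57, b = 831, c = 600, d = 2316.
OR = (a·d)/(b·c) = (57 × 2316) / (831 × 600) = 132012 / 498600 = 0.26477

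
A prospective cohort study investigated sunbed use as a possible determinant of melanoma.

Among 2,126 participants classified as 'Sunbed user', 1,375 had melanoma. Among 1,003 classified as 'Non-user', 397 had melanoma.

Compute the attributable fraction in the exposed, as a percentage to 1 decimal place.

From the description: a = 1375, b = 751, c = 397, d = 606.
Risk in exposed = 1375/2126 = 0.64675; risk in unexposed = 397/1003 = 0.39581.
RR = 0.64675/0.39581 = 1.63399
AR% = (RR − 1)/RR × 100 = (1.63399 − 1)/1.63399 × 100 = 38.8002%

38.8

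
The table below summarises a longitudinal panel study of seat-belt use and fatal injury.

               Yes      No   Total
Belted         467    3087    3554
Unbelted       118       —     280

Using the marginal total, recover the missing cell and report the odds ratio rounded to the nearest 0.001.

The missing cell is in the unexposed row: 280 − 118 = 162.
So a = 467, b = 3087, c = 118, d = 162.
OR = (a·d)/(b·c) = (467 × 162) / (3087 × 118) = 75654 / 364266 = 0.20769

0.208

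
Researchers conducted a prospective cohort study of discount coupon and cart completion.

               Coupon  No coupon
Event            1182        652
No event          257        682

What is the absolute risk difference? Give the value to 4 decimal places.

Reading the table with exposure as columns: a = 1182 (Coupon, case), b = 257 (Coupon, non-case), c = 652 (No coupon, case), d = 682.
Risk in exposed = 1182/1439 = 0.821404; risk in unexposed = 652/1334 = 0.488756.
Risk difference = 0.821404 − 0.488756 = 0.332648

0.3326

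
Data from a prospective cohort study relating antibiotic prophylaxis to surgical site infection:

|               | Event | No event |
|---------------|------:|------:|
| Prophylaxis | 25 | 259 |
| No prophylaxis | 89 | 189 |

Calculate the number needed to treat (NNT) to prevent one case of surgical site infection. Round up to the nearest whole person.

Risk in treated group = 25/284 = 0.08803; risk in control = 89/278 = 0.32014.
Absolute risk reduction = 0.32014 − 0.08803 = 0.23212
NNT = 1 / ARR = 1 / 0.23212 = 4.308 → round up → 5

5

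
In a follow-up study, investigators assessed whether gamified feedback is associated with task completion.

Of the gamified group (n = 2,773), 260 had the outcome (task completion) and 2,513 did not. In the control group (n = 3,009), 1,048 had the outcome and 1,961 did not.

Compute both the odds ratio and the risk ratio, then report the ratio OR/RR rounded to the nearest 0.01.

0.72

From the description: a = 260, b = 2513, c = 1048, d = 1961.
OR = (260·1961)/(2513·1048) = 509860/2633624 = 0.19360
Risk in exposed = 260/2773 = 0.09376; risk in unexposed = 1048/3009 = 0.34829; RR = 0.26921
OR/RR = 0.19360 / 0.26921 = 0.71914
The outcome is not rare, so the OR lies further from 1 than the RR.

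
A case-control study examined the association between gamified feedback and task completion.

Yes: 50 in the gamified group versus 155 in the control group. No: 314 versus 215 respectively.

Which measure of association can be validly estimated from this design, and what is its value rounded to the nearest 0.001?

0.221

From the description: a = 50, b = 314, c = 155, d = 215.
This is a case-control study: participants were sampled on outcome status, so risks in the source population cannot be estimated directly — relative risk is not valid here. The odds ratio is the appropriate measure.
OR = (a·d)/(b·c) = (50 × 215) / (314 × 155) = 10750 / 48670 = 0.22088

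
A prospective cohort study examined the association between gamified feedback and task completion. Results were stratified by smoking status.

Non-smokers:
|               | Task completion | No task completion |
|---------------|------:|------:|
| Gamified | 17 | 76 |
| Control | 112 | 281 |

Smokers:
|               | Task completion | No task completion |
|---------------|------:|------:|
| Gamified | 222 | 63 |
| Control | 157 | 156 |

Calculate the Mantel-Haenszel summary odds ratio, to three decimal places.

OR_MH = Σ(aᵢdᵢ/nᵢ) / Σ(bᵢcᵢ/nᵢ), where nᵢ is the stratum total.
Stratum 1 (Non-smokers): n = 486; a·d/n = 17·281/486 = 9.8292; b·c/n = 76·112/486 = 17.5144
Stratum 2 (Smokers): n = 598; a·d/n = 222·156/598 = 57.9130; b·c/n = 63·157/598 = 16.5401
OR_MH = (9.8292 + 57.9130) / (17.5144 + 16.5401) = 67.7423 / 34.0545 = 1.98923

1.989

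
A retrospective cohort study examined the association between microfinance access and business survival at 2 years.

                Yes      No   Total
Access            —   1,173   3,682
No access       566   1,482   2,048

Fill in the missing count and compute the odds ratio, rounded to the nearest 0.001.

The missing cell is in the exposed row: 3682 − 1173 = 2509.
So a = 2509, b = 1173, c = 566, d = 1482.
OR = (a·d)/(b·c) = (2509 × 1482) / (1173 × 566) = 3718338 / 663918 = 5.60060

5.601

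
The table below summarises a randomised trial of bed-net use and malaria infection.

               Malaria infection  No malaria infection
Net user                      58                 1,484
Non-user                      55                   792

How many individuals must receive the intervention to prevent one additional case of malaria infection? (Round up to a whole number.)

37

Risk in treated group = 58/1542 = 0.03761; risk in control = 55/847 = 0.06494.
Absolute risk reduction = 0.06494 − 0.03761 = 0.02732
NNT = 1 / ARR = 1 / 0.02732 = 36.601 → round up → 37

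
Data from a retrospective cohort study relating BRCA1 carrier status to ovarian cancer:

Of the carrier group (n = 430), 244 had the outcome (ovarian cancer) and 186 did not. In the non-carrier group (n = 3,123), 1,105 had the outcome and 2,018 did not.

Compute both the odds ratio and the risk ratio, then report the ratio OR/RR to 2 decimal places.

From the description: a = 244, b = 186, c = 1105, d = 2018.
OR = (244·2018)/(186·1105) = 492392/205530 = 2.39572
Risk in exposed = 244/430 = 0.56744; risk in unexposed = 1105/3123 = 0.35383; RR = 1.60373
OR/RR = 2.39572 / 1.60373 = 1.49384
The outcome is not rare, so the OR lies further from 1 than the RR.

1.49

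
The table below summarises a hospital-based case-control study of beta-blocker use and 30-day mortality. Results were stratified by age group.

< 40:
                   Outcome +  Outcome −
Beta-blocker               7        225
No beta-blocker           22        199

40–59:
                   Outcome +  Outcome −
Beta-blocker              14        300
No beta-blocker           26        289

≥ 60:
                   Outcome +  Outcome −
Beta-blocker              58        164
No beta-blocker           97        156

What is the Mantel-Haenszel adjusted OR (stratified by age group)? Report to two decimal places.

0.50

OR_MH = Σ(aᵢdᵢ/nᵢ) / Σ(bᵢcᵢ/nᵢ), where nᵢ is the stratum total.
Stratum 1 (< 40): n = 453; a·d/n = 7·199/453 = 3.0751; b·c/n = 225·22/453 = 10.9272
Stratum 2 (40–59): n = 629; a·d/n = 14·289/629 = 6.4324; b·c/n = 300·26/629 = 12.4006
Stratum 3 (≥ 60): n = 475; a·d/n = 58·156/475 = 19.0484; b·c/n = 164·97/475 = 33.4905
OR_MH = (3.0751 + 6.4324 + 19.0484) / (10.9272 + 12.4006 + 33.4905) = 28.5559 / 56.8183 = 0.50258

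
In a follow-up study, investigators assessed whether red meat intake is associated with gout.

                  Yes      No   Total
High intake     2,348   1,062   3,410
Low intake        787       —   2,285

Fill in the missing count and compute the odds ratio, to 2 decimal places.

4.21

The missing cell is in the unexposed row: 2285 − 787 = 1498.
So a = 2348, b = 1062, c = 787, d = 1498.
OR = (a·d)/(b·c) = (2348 × 1498) / (1062 × 787) = 3517304 / 835794 = 4.20834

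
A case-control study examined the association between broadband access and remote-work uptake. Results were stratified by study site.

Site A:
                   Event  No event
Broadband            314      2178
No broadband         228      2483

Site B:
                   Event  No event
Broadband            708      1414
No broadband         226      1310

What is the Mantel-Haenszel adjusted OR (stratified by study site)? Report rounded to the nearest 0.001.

OR_MH = Σ(aᵢdᵢ/nᵢ) / Σ(bᵢcᵢ/nᵢ), where nᵢ is the stratum total.
Stratum 1 (Site A): n = 5203; a·d/n = 314·2483/5203 = 149.8485; b·c/n = 2178·228/5203 = 95.4419
Stratum 2 (Site B): n = 3658; a·d/n = 708·1310/3658 = 253.5484; b·c/n = 1414·226/3658 = 87.3603
OR_MH = (149.8485 + 253.5484) / (95.4419 + 87.3603) = 403.3969 / 182.8022 = 2.20674

2.207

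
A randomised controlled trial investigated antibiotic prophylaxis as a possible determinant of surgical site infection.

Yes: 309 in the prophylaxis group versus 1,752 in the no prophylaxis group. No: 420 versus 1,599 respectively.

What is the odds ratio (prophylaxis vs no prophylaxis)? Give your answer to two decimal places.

From the description: a = 309, b = 420, c = 1752, d = 1599.
OR = (a·d)/(b·c) = (309 × 1599) / (420 × 1752) = 494091 / 735840 = 0.67147
Exposure is associated with lower odds of surgical site infection (OR = 0.67 < 1).

0.67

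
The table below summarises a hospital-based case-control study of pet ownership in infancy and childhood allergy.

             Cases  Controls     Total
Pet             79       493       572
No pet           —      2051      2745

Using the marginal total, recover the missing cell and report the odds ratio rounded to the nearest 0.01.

The missing cell is in the unexposed row: 2745 − 2051 = 694.
So a = 79, b = 493, c = 694, d = 2051.
OR = (a·d)/(b·c) = (79 × 2051) / (493 × 694) = 162029 / 342142 = 0.47357

0.47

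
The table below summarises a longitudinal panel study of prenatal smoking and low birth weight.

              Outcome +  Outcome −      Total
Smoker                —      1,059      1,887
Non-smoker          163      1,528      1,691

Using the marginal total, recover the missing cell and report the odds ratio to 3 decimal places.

7.329

The missing cell is in the exposed row: 1887 − 1059 = 828.
So a = 828, b = 1059, c = 163, d = 1528.
OR = (a·d)/(b·c) = (828 × 1528) / (1059 × 163) = 1265184 / 172617 = 7.32943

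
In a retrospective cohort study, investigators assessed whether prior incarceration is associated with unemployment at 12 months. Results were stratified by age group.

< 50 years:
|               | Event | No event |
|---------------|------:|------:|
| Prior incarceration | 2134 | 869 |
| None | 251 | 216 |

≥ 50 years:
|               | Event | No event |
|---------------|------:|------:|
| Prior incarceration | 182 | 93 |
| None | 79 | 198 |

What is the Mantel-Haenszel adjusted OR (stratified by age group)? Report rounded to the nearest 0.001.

2.601

OR_MH = Σ(aᵢdᵢ/nᵢ) / Σ(bᵢcᵢ/nᵢ), where nᵢ is the stratum total.
Stratum 1 (< 50 years): n = 3470; a·d/n = 2134·216/3470 = 132.8369; b·c/n = 869·251/3470 = 62.8585
Stratum 2 (≥ 50 years): n = 552; a·d/n = 182·198/552 = 65.2826; b·c/n = 93·79/552 = 13.3098
OR_MH = (132.8369 + 65.2826) / (62.8585 + 13.3098) = 198.1195 / 76.1683 = 2.60108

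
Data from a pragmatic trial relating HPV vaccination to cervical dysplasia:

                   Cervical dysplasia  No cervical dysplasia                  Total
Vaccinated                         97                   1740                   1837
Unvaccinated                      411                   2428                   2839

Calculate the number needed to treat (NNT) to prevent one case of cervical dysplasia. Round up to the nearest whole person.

11

Risk in treated group = 97/1837 = 0.05280; risk in control = 411/2839 = 0.14477.
Absolute risk reduction = 0.14477 − 0.05280 = 0.09197
NNT = 1 / ARR = 1 / 0.09197 = 10.874 → round up → 11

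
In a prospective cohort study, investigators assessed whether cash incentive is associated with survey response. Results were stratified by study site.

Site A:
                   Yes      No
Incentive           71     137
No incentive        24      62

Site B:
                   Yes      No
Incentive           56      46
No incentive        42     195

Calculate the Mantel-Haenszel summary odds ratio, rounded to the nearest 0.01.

OR_MH = Σ(aᵢdᵢ/nᵢ) / Σ(bᵢcᵢ/nᵢ), where nᵢ is the stratum total.
Stratum 1 (Site A): n = 294; a·d/n = 71·62/294 = 14.9728; b·c/n = 137·24/294 = 11.1837
Stratum 2 (Site B): n = 339; a·d/n = 56·195/339 = 32.2124; b·c/n = 46·42/339 = 5.6991
OR_MH = (14.9728 + 32.2124) / (11.1837 + 5.6991) = 47.1852 / 16.8828 = 2.79487

2.79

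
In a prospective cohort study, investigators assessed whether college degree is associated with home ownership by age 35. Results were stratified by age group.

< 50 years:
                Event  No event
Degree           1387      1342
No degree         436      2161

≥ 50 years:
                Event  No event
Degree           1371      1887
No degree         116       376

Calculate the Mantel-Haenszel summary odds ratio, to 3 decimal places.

4.162

OR_MH = Σ(aᵢdᵢ/nᵢ) / Σ(bᵢcᵢ/nᵢ), where nᵢ is the stratum total.
Stratum 1 (< 50 years): n = 5326; a·d/n = 1387·2161/5326 = 562.7689; b·c/n = 1342·436/5326 = 109.8596
Stratum 2 (≥ 50 years): n = 3750; a·d/n = 1371·376/3750 = 137.4656; b·c/n = 1887·116/3750 = 58.3712
OR_MH = (562.7689 + 137.4656) / (109.8596 + 58.3712) = 700.2345 / 168.2308 = 4.16235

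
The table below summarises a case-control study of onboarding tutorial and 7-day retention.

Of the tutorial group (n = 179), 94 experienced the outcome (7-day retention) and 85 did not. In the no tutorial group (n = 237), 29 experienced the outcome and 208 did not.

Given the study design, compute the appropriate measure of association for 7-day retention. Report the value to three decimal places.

From the description: a = 94, b = 85, c = 29, d = 208.
This is a case-control study: participants were sampled on outcome status, so risks in the source population cannot be estimated directly — relative risk is not valid here. The odds ratio is the appropriate measure.
OR = (a·d)/(b·c) = (94 × 208) / (85 × 29) = 19552 / 2465 = 7.93185

7.932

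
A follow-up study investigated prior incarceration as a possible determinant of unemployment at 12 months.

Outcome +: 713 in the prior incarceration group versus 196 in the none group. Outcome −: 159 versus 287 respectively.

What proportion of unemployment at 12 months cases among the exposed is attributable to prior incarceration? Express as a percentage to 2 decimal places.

50.37

From the description: a = 713, b = 159, c = 196, d = 287.
Risk in exposed = 713/872 = 0.81766; risk in unexposed = 196/483 = 0.40580.
RR = 0.81766/0.40580 = 2.01495
AR% = (RR − 1)/RR × 100 = (2.01495 − 1)/2.01495 × 100 = 50.3710%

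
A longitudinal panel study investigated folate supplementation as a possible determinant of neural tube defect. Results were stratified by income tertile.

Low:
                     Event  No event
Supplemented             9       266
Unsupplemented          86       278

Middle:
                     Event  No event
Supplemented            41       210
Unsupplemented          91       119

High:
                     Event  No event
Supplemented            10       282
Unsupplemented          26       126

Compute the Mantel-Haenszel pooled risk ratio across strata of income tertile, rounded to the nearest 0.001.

RR_MH = Σ(aᵢ·n₀ᵢ/nᵢ) / Σ(cᵢ·n₁ᵢ/nᵢ), with n₁ᵢ = aᵢ+bᵢ (exposed), n₀ᵢ = cᵢ+dᵢ (unexposed), nᵢ = n₁ᵢ+n₀ᵢ.
Stratum 1 (Low): n₁ = 275, n₀ = 364, n = 639; a·n₀/n = 9·364/639 = 5.1268; c·n₁/n = 86·275/639 = 37.0110
Stratum 2 (Middle): n₁ = 251, n₀ = 210, n = 461; a·n₀/n = 41·210/461 = 18.6768; c·n₁/n = 91·251/461 = 49.5466
Stratum 3 (High): n₁ = 292, n₀ = 152, n = 444; a·n₀/n = 10·152/444 = 3.4234; c·n₁/n = 26·292/444 = 17.0991
RR_MH = (5.1268 + 18.6768 + 3.4234) / (37.0110 + 49.5466 + 17.0991) = 27.2270 / 103.6567 = 0.26266

0.263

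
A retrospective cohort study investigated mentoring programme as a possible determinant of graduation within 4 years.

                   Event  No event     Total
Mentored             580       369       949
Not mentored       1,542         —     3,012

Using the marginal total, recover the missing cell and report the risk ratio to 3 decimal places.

The missing cell is in the unexposed row: 3012 − 1542 = 1470.
So a = 580, b = 369, c = 1542, d = 1470.
RR = [a/(a+b)] / [c/(c+d)] = (580/949) / (1542/3012) = 0.61117/0.51195 = 1.19380

1.194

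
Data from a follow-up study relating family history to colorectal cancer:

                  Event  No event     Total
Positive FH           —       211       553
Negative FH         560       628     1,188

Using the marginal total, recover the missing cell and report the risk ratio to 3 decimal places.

The missing cell is in the exposed row: 553 − 211 = 342.
So a = 342, b = 211, c = 560, d = 628.
RR = [a/(a+b)] / [c/(c+d)] = (342/553) / (560/1188) = 0.61844/0.47138 = 1.31199

1.312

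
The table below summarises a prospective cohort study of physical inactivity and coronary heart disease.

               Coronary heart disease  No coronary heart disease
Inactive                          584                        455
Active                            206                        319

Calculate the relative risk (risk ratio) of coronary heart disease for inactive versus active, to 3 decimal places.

1.432

Cells: a = 584, b = 455, c = 206, d = 319.
Risk in exposed = 584/1039 = 0.56208; risk in unexposed = 206/525 = 0.39238.
RR = 0.56208 / 0.39238 = 1.43248
The risk among the exposed is 1.43 times that among the unexposed.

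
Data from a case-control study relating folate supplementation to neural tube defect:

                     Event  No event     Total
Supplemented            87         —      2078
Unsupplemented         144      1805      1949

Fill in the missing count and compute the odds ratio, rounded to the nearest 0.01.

0.55

The missing cell is in the exposed row: 2078 − 87 = 1991.
So a = 87, b = 1991, c = 144, d = 1805.
OR = (a·d)/(b·c) = (87 × 1805) / (1991 × 144) = 157035 / 286704 = 0.54773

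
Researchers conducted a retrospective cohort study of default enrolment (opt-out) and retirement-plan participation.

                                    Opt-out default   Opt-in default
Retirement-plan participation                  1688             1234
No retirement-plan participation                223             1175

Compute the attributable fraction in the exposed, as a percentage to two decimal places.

42.01

Reading the table with exposure as columns: a = 1688 (Opt-out default, case), b = 223 (Opt-out default, non-case), c = 1234 (Opt-in default, case), d = 1175.
Risk in exposed = 1688/1911 = 0.88331; risk in unexposed = 1234/2409 = 0.51225.
RR = 0.88331/0.51225 = 1.72438
AR% = (RR − 1)/RR × 100 = (1.72438 − 1)/1.72438 × 100 = 42.0082%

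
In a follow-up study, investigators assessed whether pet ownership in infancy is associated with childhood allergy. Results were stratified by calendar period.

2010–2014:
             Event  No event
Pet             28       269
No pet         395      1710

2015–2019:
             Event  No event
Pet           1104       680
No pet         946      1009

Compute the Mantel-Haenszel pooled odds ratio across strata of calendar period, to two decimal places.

1.47

OR_MH = Σ(aᵢdᵢ/nᵢ) / Σ(bᵢcᵢ/nᵢ), where nᵢ is the stratum total.
Stratum 1 (2010–2014): n = 2402; a·d/n = 28·1710/2402 = 19.9334; b·c/n = 269·395/2402 = 44.2361
Stratum 2 (2015–2019): n = 3739; a·d/n = 1104·1009/3739 = 297.9235; b·c/n = 680·946/3739 = 172.0460
OR_MH = (19.9334 + 297.9235) / (44.2361 + 172.0460) = 317.8569 / 216.2821 = 1.46964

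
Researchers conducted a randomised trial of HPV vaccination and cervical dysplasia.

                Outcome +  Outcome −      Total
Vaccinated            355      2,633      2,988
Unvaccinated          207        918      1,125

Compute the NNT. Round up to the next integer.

16

Risk in treated group = 355/2988 = 0.11881; risk in control = 207/1125 = 0.18400.
Absolute risk reduction = 0.18400 − 0.11881 = 0.06519
NNT = 1 / ARR = 1 / 0.06519 = 15.339 → round up → 16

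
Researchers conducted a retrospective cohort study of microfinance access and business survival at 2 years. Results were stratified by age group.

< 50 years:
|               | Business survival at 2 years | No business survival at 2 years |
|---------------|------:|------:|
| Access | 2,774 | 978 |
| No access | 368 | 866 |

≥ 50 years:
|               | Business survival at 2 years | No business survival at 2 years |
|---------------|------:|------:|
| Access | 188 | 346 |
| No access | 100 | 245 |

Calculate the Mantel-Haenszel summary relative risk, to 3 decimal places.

RR_MH = Σ(aᵢ·n₀ᵢ/nᵢ) / Σ(cᵢ·n₁ᵢ/nᵢ), with n₁ᵢ = aᵢ+bᵢ (exposed), n₀ᵢ = cᵢ+dᵢ (unexposed), nᵢ = n₁ᵢ+n₀ᵢ.
Stratum 1 (< 50 years): n₁ = 3752, n₀ = 1234, n = 4986; a·n₀/n = 2774·1234/4986 = 686.5455; c·n₁/n = 368·3752/4986 = 276.9226
Stratum 2 (≥ 50 years): n₁ = 534, n₀ = 345, n = 879; a·n₀/n = 188·345/879 = 73.7884; c·n₁/n = 100·534/879 = 60.7509
RR_MH = (686.5455 + 73.7884) / (276.9226 + 60.7509) = 760.3339 / 337.6734 = 2.25168

2.252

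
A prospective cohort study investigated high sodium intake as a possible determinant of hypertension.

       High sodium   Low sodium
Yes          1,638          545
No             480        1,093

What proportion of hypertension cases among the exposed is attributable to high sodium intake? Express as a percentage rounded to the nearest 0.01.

Reading the table with exposure as columns: a = 1638 (High sodium, case), b = 480 (High sodium, non-case), c = 545 (Low sodium, case), d = 1093.
Risk in exposed = 1638/2118 = 0.77337; risk in unexposed = 545/1638 = 0.33272.
RR = 0.77337/0.33272 = 2.32437
AR% = (RR − 1)/RR × 100 = (2.32437 − 1)/2.32437 × 100 = 56.9776%

56.98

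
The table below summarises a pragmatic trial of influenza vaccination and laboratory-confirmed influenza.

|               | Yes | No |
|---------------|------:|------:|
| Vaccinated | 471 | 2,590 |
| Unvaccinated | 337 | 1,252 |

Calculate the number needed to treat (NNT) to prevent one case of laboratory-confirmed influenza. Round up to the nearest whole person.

Risk in treated group = 471/3061 = 0.15387; risk in control = 337/1589 = 0.21208.
Absolute risk reduction = 0.21208 − 0.15387 = 0.05821
NNT = 1 / ARR = 1 / 0.05821 = 17.179 → round up → 18

18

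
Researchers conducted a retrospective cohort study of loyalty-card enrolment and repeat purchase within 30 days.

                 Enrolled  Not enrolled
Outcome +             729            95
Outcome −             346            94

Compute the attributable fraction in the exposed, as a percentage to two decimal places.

25.88

Reading the table with exposure as columns: a = 729 (Enrolled, case), b = 346 (Enrolled, non-case), c = 95 (Not enrolled, case), d = 94.
Risk in exposed = 729/1075 = 0.67814; risk in unexposed = 95/189 = 0.50265.
RR = 0.67814/0.50265 = 1.34914
AR% = (RR − 1)/RR × 100 = (1.34914 − 1)/1.34914 × 100 = 25.8787%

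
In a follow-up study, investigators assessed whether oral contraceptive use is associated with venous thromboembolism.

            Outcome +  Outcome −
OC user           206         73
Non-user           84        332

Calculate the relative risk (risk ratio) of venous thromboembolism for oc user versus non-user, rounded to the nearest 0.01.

3.66

Cells: a = 206, b = 73, c = 84, d = 332.
Risk in exposed = 206/279 = 0.73835; risk in unexposed = 84/416 = 0.20192.
RR = 0.73835 / 0.20192 = 3.65660
The risk among the exposed is 3.66 times that among the unexposed.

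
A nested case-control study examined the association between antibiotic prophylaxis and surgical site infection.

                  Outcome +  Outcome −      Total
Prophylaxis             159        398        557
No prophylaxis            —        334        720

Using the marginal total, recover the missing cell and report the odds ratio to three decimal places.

0.346

The missing cell is in the unexposed row: 720 − 334 = 386.
So a = 159, b = 398, c = 386, d = 334.
OR = (a·d)/(b·c) = (159 × 334) / (398 × 386) = 53106 / 153628 = 0.34568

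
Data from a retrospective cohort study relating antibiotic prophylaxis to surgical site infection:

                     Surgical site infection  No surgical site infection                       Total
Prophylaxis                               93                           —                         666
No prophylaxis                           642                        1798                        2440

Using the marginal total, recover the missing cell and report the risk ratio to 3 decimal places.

0.531

The missing cell is in the exposed row: 666 − 93 = 573.
So a = 93, b = 573, c = 642, d = 1798.
RR = [a/(a+b)] / [c/(c+d)] = (93/666) / (642/2440) = 0.13964/0.26311 = 0.53072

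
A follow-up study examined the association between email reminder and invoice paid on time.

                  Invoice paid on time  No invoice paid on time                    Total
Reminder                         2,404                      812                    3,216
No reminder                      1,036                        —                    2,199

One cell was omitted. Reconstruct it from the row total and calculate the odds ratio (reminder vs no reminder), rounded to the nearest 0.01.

3.32

The missing cell is in the unexposed row: 2199 − 1036 = 1163.
So a = 2404, b = 812, c = 1036, d = 1163.
OR = (a·d)/(b·c) = (2404 × 1163) / (812 × 1036) = 2795852 / 841232 = 3.32352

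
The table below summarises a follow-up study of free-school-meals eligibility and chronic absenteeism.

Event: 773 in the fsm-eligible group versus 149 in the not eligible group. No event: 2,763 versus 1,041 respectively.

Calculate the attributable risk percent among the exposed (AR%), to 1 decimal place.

From the description: a = 773, b = 2763, c = 149, d = 1041.
Risk in exposed = 773/3536 = 0.21861; risk in unexposed = 149/1190 = 0.12521.
RR = 0.21861/0.12521 = 1.74593
AR% = (RR − 1)/RR × 100 = (1.74593 − 1)/1.74593 × 100 = 42.7241%

42.7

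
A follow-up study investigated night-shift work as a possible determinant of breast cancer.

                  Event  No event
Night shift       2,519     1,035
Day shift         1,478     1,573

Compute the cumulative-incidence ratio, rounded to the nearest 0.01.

Cells: a = 2519, b = 1035, c = 1478, d = 1573.
Risk in exposed = 2519/3554 = 0.70878; risk in unexposed = 1478/3051 = 0.48443.
RR = 0.70878 / 0.48443 = 1.46312
The risk among the exposed is 1.46 times that among the unexposed.

1.46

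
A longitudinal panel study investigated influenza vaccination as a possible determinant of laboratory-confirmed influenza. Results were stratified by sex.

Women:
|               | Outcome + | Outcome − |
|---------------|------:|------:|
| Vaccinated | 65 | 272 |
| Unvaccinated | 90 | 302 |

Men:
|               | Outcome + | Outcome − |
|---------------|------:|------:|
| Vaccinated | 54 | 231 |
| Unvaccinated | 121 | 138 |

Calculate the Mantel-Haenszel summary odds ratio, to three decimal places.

0.478

OR_MH = Σ(aᵢdᵢ/nᵢ) / Σ(bᵢcᵢ/nᵢ), where nᵢ is the stratum total.
Stratum 1 (Women): n = 729; a·d/n = 65·302/729 = 26.9273; b·c/n = 272·90/729 = 33.5802
Stratum 2 (Men): n = 544; a·d/n = 54·138/544 = 13.6985; b·c/n = 231·121/544 = 51.3805
OR_MH = (26.9273 + 13.6985) / (33.5802 + 51.3805) = 40.6258 / 84.9608 = 0.47817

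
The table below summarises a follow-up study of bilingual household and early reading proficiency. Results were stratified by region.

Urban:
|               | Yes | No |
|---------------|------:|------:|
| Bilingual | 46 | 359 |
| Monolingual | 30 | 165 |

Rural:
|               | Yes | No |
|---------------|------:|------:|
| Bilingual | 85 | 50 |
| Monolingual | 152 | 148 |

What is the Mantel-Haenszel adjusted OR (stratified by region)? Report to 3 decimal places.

1.174

OR_MH = Σ(aᵢdᵢ/nᵢ) / Σ(bᵢcᵢ/nᵢ), where nᵢ is the stratum total.
Stratum 1 (Urban): n = 600; a·d/n = 46·165/600 = 12.6500; b·c/n = 359·30/600 = 17.9500
Stratum 2 (Rural): n = 435; a·d/n = 85·148/435 = 28.9195; b·c/n = 50·152/435 = 17.4713
OR_MH = (12.6500 + 28.9195) / (17.9500 + 17.4713) = 41.5695 / 35.4213 = 1.17358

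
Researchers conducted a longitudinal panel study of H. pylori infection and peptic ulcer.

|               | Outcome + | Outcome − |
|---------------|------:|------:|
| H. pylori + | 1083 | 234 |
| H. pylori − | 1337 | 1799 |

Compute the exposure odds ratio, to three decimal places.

Cells: a = 1083, b = 234, c = 1337, d = 1799.
OR = (a·d)/(b·c) = (1083 × 1799) / (234 × 1337) = 1948317 / 312858 = 6.22748
The odds of peptic ulcer are about 6.23 times as high in the h. pylori + group.

6.227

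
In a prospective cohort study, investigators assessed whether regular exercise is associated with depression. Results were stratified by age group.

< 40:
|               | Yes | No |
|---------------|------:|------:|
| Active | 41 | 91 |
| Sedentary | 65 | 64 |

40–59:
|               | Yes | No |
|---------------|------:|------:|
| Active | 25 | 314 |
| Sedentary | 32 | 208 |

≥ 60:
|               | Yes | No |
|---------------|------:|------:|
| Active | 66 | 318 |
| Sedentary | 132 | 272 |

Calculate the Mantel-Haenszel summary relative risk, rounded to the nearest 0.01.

0.56

RR_MH = Σ(aᵢ·n₀ᵢ/nᵢ) / Σ(cᵢ·n₁ᵢ/nᵢ), with n₁ᵢ = aᵢ+bᵢ (exposed), n₀ᵢ = cᵢ+dᵢ (unexposed), nᵢ = n₁ᵢ+n₀ᵢ.
Stratum 1 (< 40): n₁ = 132, n₀ = 129, n = 261; a·n₀/n = 41·129/261 = 20.2644; c·n₁/n = 65·132/261 = 32.8736
Stratum 2 (40–59): n₁ = 339, n₀ = 240, n = 579; a·n₀/n = 25·240/579 = 10.3627; c·n₁/n = 32·339/579 = 18.7358
Stratum 3 (≥ 60): n₁ = 384, n₀ = 404, n = 788; a·n₀/n = 66·404/788 = 33.8376; c·n₁/n = 132·384/788 = 64.3249
RR_MH = (20.2644 + 10.3627 + 33.8376) / (32.8736 + 18.7358 + 64.3249) = 64.4646 / 115.9342 = 0.55605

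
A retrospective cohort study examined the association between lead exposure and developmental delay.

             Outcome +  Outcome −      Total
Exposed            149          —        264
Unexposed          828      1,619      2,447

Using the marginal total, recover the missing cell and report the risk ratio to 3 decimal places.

The missing cell is in the exposed row: 264 − 149 = 115.
So a = 149, b = 115, c = 828, d = 1619.
RR = [a/(a+b)] / [c/(c+d)] = (149/264) / (828/2447) = 0.56439/0.33837 = 1.66796

1.668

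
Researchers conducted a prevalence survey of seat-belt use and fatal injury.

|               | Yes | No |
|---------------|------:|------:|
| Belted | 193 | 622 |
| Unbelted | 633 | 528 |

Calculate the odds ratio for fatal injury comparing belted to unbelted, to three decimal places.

0.259

Cells: a = 193, b = 622, c = 633, d = 528.
OR = (a·d)/(b·c) = (193 × 528) / (622 × 633) = 101904 / 393726 = 0.25882
Exposure is associated with lower odds of fatal injury (OR = 0.26 < 1).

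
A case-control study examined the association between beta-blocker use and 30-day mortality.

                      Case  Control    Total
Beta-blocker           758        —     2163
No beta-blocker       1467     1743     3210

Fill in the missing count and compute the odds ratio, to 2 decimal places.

The missing cell is in the exposed row: 2163 − 758 = 1405.
So a = 758, b = 1405, c = 1467, d = 1743.
OR = (a·d)/(b·c) = (758 × 1743) / (1405 × 1467) = 1321194 / 2061135 = 0.64100

0.64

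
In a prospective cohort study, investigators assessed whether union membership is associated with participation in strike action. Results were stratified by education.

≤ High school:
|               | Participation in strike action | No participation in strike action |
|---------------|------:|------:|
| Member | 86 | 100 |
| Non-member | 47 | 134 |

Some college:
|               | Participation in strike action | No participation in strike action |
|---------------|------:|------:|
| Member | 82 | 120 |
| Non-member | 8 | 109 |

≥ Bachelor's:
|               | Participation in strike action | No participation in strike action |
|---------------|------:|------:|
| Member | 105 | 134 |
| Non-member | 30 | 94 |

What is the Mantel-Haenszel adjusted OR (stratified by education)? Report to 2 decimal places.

OR_MH = Σ(aᵢdᵢ/nᵢ) / Σ(bᵢcᵢ/nᵢ), where nᵢ is the stratum total.
Stratum 1 (≤ High school): n = 367; a·d/n = 86·134/367 = 31.4005; b·c/n = 100·47/367 = 12.8065
Stratum 2 (Some college): n = 319; a·d/n = 82·109/319 = 28.0188; b·c/n = 120·8/319 = 3.0094
Stratum 3 (≥ Bachelor's): n = 363; a·d/n = 105·94/363 = 27.1901; b·c/n = 134·30/363 = 11.0744
OR_MH = (31.4005 + 28.0188 + 27.1901) / (12.8065 + 3.0094 + 11.0744) = 86.6094 / 26.8903 = 3.22084

3.22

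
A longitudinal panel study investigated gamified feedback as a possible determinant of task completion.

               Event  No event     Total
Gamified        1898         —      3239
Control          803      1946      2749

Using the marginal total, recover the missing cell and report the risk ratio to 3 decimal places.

The missing cell is in the exposed row: 3239 − 1898 = 1341.
So a = 1898, b = 1341, c = 803, d = 1946.
RR = [a/(a+b)] / [c/(c+d)] = (1898/3239) / (803/2749) = 0.58598/0.29211 = 2.00606

2.006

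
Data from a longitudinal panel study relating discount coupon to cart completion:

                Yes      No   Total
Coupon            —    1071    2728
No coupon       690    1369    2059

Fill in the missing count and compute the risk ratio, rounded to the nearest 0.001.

1.813

The missing cell is in the exposed row: 2728 − 1071 = 1657.
So a = 1657, b = 1071, c = 690, d = 1369.
RR = [a/(a+b)] / [c/(c+d)] = (1657/2728) / (690/2059) = 0.60740/0.33511 = 1.81253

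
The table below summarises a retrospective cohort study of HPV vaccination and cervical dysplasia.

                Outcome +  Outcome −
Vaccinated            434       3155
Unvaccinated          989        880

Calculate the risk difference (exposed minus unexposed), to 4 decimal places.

-0.4082

Cells: a = 434, b = 3155, c = 989, d = 880.
Risk in exposed = 434/3589 = 0.120925; risk in unexposed = 989/1869 = 0.529160.
Risk difference = 0.120925 − 0.529160 = -0.408235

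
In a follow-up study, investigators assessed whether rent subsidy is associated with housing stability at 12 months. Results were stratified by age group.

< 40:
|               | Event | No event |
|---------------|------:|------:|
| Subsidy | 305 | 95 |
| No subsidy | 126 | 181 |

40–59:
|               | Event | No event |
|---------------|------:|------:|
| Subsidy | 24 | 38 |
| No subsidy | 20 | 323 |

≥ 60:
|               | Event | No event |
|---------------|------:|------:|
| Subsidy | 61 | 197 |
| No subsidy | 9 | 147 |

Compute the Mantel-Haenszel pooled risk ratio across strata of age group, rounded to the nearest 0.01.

RR_MH = Σ(aᵢ·n₀ᵢ/nᵢ) / Σ(cᵢ·n₁ᵢ/nᵢ), with n₁ᵢ = aᵢ+bᵢ (exposed), n₀ᵢ = cᵢ+dᵢ (unexposed), nᵢ = n₁ᵢ+n₀ᵢ.
Stratum 1 (< 40): n₁ = 400, n₀ = 307, n = 707; a·n₀/n = 305·307/707 = 132.4399; c·n₁/n = 126·400/707 = 71.2871
Stratum 2 (40–59): n₁ = 62, n₀ = 343, n = 405; a·n₀/n = 24·343/405 = 20.3259; c·n₁/n = 20·62/405 = 3.0617
Stratum 3 (≥ 60): n₁ = 258, n₀ = 156, n = 414; a·n₀/n = 61·156/414 = 22.9855; c·n₁/n = 9·258/414 = 5.6087
RR_MH = (132.4399 + 20.3259 + 22.9855) / (71.2871 + 3.0617 + 5.6087) = 175.7513 / 79.9576 = 2.19806

2.20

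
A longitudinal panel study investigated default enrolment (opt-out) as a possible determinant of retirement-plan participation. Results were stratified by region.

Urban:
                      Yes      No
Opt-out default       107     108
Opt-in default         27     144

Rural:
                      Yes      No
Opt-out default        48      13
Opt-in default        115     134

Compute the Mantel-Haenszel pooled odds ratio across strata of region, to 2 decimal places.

OR_MH = Σ(aᵢdᵢ/nᵢ) / Σ(bᵢcᵢ/nᵢ), where nᵢ is the stratum total.
Stratum 1 (Urban): n = 386; a·d/n = 107·144/386 = 39.9171; b·c/n = 108·27/386 = 7.5544
Stratum 2 (Rural): n = 310; a·d/n = 48·134/310 = 20.7484; b·c/n = 13·115/310 = 4.8226
OR_MH = (39.9171 + 20.7484) / (7.5544 + 4.8226) = 60.6655 / 12.3770 = 4.90148

4.90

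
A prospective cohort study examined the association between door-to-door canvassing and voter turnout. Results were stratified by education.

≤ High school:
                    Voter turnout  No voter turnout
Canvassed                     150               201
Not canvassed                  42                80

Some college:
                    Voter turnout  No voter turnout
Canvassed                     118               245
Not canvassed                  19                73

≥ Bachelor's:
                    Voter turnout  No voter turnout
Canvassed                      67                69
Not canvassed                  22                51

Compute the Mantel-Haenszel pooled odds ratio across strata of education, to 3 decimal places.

OR_MH = Σ(aᵢdᵢ/nᵢ) / Σ(bᵢcᵢ/nᵢ), where nᵢ is the stratum total.
Stratum 1 (≤ High school): n = 473; a·d/n = 150·80/473 = 25.3700; b·c/n = 201·42/473 = 17.8478
Stratum 2 (Some college): n = 455; a·d/n = 118·73/455 = 18.9319; b·c/n = 245·19/455 = 10.2308
Stratum 3 (≥ Bachelor's): n = 209; a·d/n = 67·51/209 = 16.3493; b·c/n = 69·22/209 = 7.2632
OR_MH = (25.3700 + 18.9319 + 16.3493) / (17.8478 + 10.2308 + 7.2632) = 60.6511 / 35.3417 = 1.71613

1.716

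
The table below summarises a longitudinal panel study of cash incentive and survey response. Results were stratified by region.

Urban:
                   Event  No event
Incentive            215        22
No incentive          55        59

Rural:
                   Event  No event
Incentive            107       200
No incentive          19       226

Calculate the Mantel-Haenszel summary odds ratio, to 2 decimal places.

7.74

OR_MH = Σ(aᵢdᵢ/nᵢ) / Σ(bᵢcᵢ/nᵢ), where nᵢ is the stratum total.
Stratum 1 (Urban): n = 351; a·d/n = 215·59/351 = 36.1396; b·c/n = 22·55/351 = 3.4473
Stratum 2 (Rural): n = 552; a·d/n = 107·226/552 = 43.8080; b·c/n = 200·19/552 = 6.8841
OR_MH = (36.1396 + 43.8080) / (3.4473 + 6.8841) = 79.9476 / 10.3314 = 7.73835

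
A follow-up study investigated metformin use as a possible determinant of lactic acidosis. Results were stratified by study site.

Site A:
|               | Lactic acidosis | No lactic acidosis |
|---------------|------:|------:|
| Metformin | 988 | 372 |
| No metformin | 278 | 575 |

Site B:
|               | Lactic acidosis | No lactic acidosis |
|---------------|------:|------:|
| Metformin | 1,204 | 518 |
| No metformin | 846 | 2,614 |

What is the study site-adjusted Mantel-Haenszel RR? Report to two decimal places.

2.62

RR_MH = Σ(aᵢ·n₀ᵢ/nᵢ) / Σ(cᵢ·n₁ᵢ/nᵢ), with n₁ᵢ = aᵢ+bᵢ (exposed), n₀ᵢ = cᵢ+dᵢ (unexposed), nᵢ = n₁ᵢ+n₀ᵢ.
Stratum 1 (Site A): n₁ = 1360, n₀ = 853, n = 2213; a·n₀/n = 988·853/2213 = 380.8242; c·n₁/n = 278·1360/2213 = 170.8450
Stratum 2 (Site B): n₁ = 1722, n₀ = 3460, n = 5182; a·n₀/n = 1204·3460/5182 = 803.9058; c·n₁/n = 846·1722/5182 = 281.1293
RR_MH = (380.8242 + 803.9058) / (170.8450 + 281.1293) = 1184.7300 / 451.9743 = 2.62123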